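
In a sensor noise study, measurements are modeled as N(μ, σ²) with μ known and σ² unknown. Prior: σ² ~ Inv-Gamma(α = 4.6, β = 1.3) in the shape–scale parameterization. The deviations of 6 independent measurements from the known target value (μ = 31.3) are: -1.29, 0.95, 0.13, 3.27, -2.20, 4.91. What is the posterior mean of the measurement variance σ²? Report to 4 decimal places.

3.3958

With known mean μ and an Inverse-Gamma(α, β) prior on σ², the Normal likelihood is conjugate: posterior is Inv-Gamma(α + n/2, β + Σ(xᵢ−μ)²/2).
Σ(xᵢ−μ)² = (-1.29)² + (0.95)² + (0.13)² + (3.27)² + (-2.20)² + (4.91)² = 42.2245.
Posterior: Inv-Gamma(4.6 + 6/2, 1.3 + 42.2245/2) = Inv-Gamma(7.60, 22.41225).
E[σ²|data] = β/(α−1) = 22.41225/6.60 = 3.3958.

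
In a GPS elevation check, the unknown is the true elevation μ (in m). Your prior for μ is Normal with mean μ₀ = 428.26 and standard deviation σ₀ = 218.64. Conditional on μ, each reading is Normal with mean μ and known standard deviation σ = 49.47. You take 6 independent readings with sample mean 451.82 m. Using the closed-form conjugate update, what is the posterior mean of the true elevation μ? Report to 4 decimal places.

For Normal data with known variance σ², a Normal(μ₀, σ₀²) prior on μ is conjugate. Posterior precision = 1/σ₀² + n/σ²; posterior mean is the precision-weighted average of μ₀ and x̄.
n·x̄ = 6·451.82 = 2710.92.
σ₀² = 218.64² = 47803.4496, σ² = 49.47² = 2447.2809; σ² + n·σ₀² = 2447.2809 + 6·47803.4496 = 289267.9785.
Posterior mean = (μ₀/σ₀² + n·x̄/σ²)/(1/σ₀² + n/σ²) = (σ²·μ₀ + σ₀²·n·x̄)/(σ² + n·σ₀²) = (2447.2809·428.26 + 47803.4496·2710.92)/289267.9785 = 130639400.107866/289267.9785 = 451.6207.

451.6207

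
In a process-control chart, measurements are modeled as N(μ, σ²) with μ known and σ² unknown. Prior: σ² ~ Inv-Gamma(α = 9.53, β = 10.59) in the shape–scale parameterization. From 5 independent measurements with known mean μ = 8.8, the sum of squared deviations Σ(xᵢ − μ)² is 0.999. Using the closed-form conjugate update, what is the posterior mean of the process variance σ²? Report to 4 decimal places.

With known mean μ and an Inverse-Gamma(α, β) prior on σ², the Normal likelihood is conjugate: posterior is Inv-Gamma(α + n/2, β + Σ(xᵢ−μ)²/2).
Posterior: Inv-Gamma(9.53 + 5/2, 10.59 + 0.999/2) = Inv-Gamma(12.03, 11.0895).
E[σ²|data] = β/(α−1) = 11.0895/11.03 = 1.0054.

1.0054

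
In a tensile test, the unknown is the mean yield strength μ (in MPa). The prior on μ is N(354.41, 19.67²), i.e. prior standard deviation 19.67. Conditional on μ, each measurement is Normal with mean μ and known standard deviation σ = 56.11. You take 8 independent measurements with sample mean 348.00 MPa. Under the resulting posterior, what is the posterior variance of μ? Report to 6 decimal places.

For Normal data with known variance σ², a Normal(μ₀, σ₀²) prior on μ is conjugate. Posterior precision = 1/σ₀² + n/σ²; posterior mean is the precision-weighted average of μ₀ and x̄.
σ₀² = 19.67² = 386.9089, σ² = 56.11² = 3148.3321; σ² + n·σ₀² = 3148.3321 + 8·386.9089 = 6243.6033.
Posterior precision = 1/σ₀² + n/σ² = 1/386.9089 + 8/3148.3321 = (σ² + n·σ₀²)/(σ₀²σ²) = 6243.6033/(386.9089·3148.3321); posterior variance σₙ² = σ₀²σ²/(σ² + n·σ₀²) = 386.9089·3148.3321/6243.6033 = 195.098511.

195.098511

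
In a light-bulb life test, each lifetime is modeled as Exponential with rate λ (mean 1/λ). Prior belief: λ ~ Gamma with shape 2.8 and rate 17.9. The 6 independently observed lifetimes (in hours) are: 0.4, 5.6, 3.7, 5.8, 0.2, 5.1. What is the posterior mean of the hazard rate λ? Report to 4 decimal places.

With a Gamma(shape α, rate β) prior on the exponential rate λ, the posterior after n observations with total T = Σxᵢ is Gamma(α+n, β+T).
Sum of observations T = 20.8 hours; n = 6.
Posterior: Gamma(2.8+6, 17.9+20.8) = Gamma(8.8, 38.7).
Posterior mean of λ = α/β = 8.8/38.7 = 0.2274.

0.2274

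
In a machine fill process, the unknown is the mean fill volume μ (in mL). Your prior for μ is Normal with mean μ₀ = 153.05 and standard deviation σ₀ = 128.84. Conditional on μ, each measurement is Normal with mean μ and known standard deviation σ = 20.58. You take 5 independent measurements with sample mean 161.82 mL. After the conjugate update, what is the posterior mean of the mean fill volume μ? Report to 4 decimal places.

161.7755

For Normal data with known variance σ², a Normal(μ₀, σ₀²) prior on μ is conjugate. Posterior precision = 1/σ₀² + n/σ²; posterior mean is the precision-weighted average of μ₀ and x̄.
n·x̄ = 5·161.82 = 809.1.
σ₀² = 128.84² = 16599.7456, σ² = 20.58² = 423.5364; σ² + n·σ₀² = 423.5364 + 5·16599.7456 = 83422.2644.
Posterior mean = (μ₀/σ₀² + n·x̄/σ²)/(1/σ₀² + n/σ²) = (σ²·μ₀ + σ₀²·n·x̄)/(σ² + n·σ₀²) = (423.5364·153.05 + 16599.7456·809.1)/83422.2644 = 13495676.41098/83422.2644 = 161.7755.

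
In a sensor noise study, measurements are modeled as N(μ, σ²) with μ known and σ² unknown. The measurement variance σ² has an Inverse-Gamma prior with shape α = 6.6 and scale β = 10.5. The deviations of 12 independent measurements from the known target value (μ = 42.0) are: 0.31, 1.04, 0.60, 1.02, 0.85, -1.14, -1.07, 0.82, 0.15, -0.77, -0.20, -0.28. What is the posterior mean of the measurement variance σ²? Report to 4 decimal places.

With known mean μ and an Inverse-Gamma(α, β) prior on σ², the Normal likelihood is conjugate: posterior is Inv-Gamma(α + n/2, β + Σ(xᵢ−μ)²/2).
Σ(xᵢ−μ)² = (0.31)² + (1.04)² + (0.60)² + (1.02)² + (0.85)² + (-1.14)² + (-1.07)² + (0.82)² + (0.15)² + (-0.77)² + (-0.20)² + (-0.28)² = 7.1513.
Posterior: Inv-Gamma(6.6 + 12/2, 10.5 + 7.1513/2) = Inv-Gamma(12.60, 14.07565).
E[σ²|data] = β/(α−1) = 14.07565/11.60 = 1.2134.

1.2134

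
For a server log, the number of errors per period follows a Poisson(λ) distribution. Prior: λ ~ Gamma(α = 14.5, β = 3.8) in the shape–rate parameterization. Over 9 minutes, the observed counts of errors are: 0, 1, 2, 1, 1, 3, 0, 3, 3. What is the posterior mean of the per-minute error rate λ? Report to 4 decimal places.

2.2266

With a Gamma(shape α, rate β) prior, the Poisson likelihood is conjugate: the posterior is Gamma(α + ΣXᵢ, β + n).
Sum of counts S = 14 over n = 9 minutes.
Posterior: Gamma(α+S, β+n) = Gamma(14.5+14, 3.8+9) = Gamma(28.5, 12.8).
Posterior mean = α/β = 28.5/12.8 = 2.2266.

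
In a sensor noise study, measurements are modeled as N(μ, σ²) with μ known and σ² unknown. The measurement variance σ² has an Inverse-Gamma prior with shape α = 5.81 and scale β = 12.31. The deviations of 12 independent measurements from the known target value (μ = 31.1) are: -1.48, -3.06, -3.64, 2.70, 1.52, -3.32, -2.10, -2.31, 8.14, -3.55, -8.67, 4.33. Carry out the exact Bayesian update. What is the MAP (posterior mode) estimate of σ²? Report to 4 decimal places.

9.8584

With known mean μ and an Inverse-Gamma(α, β) prior on σ², the Normal likelihood is conjugate: posterior is Inv-Gamma(α + n/2, β + Σ(xᵢ−μ)²/2).
Σ(xᵢ−μ)² = (-1.48)² + (-3.06)² + (-3.64)² + (2.70)² + (1.52)² + (-3.32)² + (-2.10)² + (-2.31)² + (8.14)² + (-3.55)² + (-8.67)² + (4.33)² = 227.9524.
Posterior: Inv-Gamma(5.81 + 12/2, 12.31 + 227.9524/2) = Inv-Gamma(11.81, 126.28620).
Mode = β/(α+1) = 126.28620/12.81 = 9.8584.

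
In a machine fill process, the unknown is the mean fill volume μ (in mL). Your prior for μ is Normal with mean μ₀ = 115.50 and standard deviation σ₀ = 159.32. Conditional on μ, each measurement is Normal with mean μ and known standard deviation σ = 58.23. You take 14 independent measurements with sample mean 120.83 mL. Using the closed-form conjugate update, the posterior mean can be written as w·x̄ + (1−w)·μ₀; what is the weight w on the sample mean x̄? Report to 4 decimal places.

For Normal data with known variance σ², a Normal(μ₀, σ₀²) prior on μ is conjugate. Posterior precision = 1/σ₀² + n/σ²; posterior mean is the precision-weighted average of μ₀ and x̄.
σ₀² = 159.32² = 25382.8624, σ² = 58.23² = 3390.7329. Prior precision 1/σ₀² = 1/25382.8624; data precision n/σ² = 14/3390.7329.
w = (n/σ²)/(1/σ₀² + n/σ²) = n·σ₀²/(σ² + n·σ₀²) = 14·25382.8624/(3390.7329 + 14·25382.8624) = 355360.0736/358750.8065 = 0.9905.

0.9905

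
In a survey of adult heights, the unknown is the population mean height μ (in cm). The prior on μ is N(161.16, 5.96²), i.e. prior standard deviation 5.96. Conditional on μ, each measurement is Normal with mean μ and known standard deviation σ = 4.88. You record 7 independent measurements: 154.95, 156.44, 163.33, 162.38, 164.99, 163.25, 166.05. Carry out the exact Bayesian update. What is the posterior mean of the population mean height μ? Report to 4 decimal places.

For Normal data with known variance σ², a Normal(μ₀, σ₀²) prior on μ is conjugate. Posterior precision = 1/σ₀² + n/σ²; posterior mean is the precision-weighted average of μ₀ and x̄.
Σxᵢ = 154.95 + 156.44 + 163.33 + 162.38 + 164.99 + 163.25 + 166.05 = 1131.39, so n·x̄ = 1131.39.
σ₀² = 5.96² = 35.5216, σ² = 4.88² = 23.8144; σ² + n·σ₀² = 23.8144 + 7·35.5216 = 272.4656.
Posterior mean = (μ₀/σ₀² + n·x̄/σ²)/(1/σ₀² + n/σ²) = (σ²·μ₀ + σ₀²·n·x̄)/(σ² + n·σ₀²) = (23.8144·161.16 + 35.5216·1131.39)/272.4656 = 44026.711728/272.4656 = 161.5863.

161.5863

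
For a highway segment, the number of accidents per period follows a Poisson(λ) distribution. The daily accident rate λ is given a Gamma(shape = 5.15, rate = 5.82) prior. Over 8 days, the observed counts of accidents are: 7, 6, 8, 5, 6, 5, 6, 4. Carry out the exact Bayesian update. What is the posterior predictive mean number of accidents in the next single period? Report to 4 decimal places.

With a Gamma(shape α, rate β) prior, the Poisson likelihood is conjugate: the posterior is Gamma(α + ΣXᵢ, β + n).
Sum of counts S = 47 over n = 8 days.
Posterior: Gamma(α+S, β+n) = Gamma(5.15+47, 5.82+8) = Gamma(52.15, 13.82).
The predictive distribution for one future period is NegBinom with mean α/β = 3.7735.

3.7735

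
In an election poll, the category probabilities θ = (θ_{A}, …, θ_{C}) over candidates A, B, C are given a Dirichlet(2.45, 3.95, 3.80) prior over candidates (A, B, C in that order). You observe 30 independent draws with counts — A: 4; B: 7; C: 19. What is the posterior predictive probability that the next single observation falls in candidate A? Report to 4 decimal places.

0.1604

The Dirichlet prior is conjugate to the Multinomial likelihood: each posterior αⱼ = prior αⱼ + observed count nⱼ.
Posterior concentration: (6.45, 10.95, 22.80), total = 40.20.
P(next = A | data) = α_{A}/Σα = 0.1604.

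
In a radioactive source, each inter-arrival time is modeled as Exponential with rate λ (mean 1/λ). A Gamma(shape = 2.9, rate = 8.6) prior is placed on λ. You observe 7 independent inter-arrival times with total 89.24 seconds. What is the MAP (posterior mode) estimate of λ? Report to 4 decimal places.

With a Gamma(shape α, rate β) prior on the exponential rate λ, the posterior after n observations with total T = Σxᵢ is Gamma(α+n, β+T).
Posterior: Gamma(2.9+7, 8.6+89.24) = Gamma(9.9, 97.84).
Mode = (α−1)/β = 0.0910.

0.0910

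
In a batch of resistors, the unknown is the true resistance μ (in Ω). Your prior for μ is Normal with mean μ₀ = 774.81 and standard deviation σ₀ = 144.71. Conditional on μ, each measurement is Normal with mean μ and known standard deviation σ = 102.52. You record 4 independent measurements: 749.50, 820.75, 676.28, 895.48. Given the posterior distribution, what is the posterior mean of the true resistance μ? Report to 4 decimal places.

For Normal data with known variance σ², a Normal(μ₀, σ₀²) prior on μ is conjugate. Posterior precision = 1/σ₀² + n/σ²; posterior mean is the precision-weighted average of μ₀ and x̄.
Σxᵢ = 749.50 + 820.75 + 676.28 + 895.48 = 3142.01, so n·x̄ = 3142.01.
σ₀² = 144.71² = 20940.9841, σ² = 102.52² = 10510.3504; σ² + n·σ₀² = 10510.3504 + 4·20940.9841 = 94274.2868.
Posterior mean = (μ₀/σ₀² + n·x̄/σ²)/(1/σ₀² + n/σ²) = (σ²·μ₀ + σ₀²·n·x̄)/(σ² + n·σ₀²) = (10510.3504·774.81 + 20940.9841·3142.01)/94274.2868 = 73940306.045465/94274.2868 = 784.3104.

784.3104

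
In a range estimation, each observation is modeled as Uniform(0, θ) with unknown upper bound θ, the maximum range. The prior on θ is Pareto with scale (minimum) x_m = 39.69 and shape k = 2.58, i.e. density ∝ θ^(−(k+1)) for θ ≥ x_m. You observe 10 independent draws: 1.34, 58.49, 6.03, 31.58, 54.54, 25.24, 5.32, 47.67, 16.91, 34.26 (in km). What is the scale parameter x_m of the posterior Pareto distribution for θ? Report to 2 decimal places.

A Pareto(scale x_m, shape k) prior on the upper bound θ of Uniform(0, θ) is conjugate: posterior is Pareto(max(x_m, max xᵢ), k + n).
Sample maximum = 58.49; prior scale x_m = 39.69 → posterior scale = max = 58.49.
Posterior shape = 2.58 + 10 = 12.58.
Posterior scale x_m = 58.49.

58.49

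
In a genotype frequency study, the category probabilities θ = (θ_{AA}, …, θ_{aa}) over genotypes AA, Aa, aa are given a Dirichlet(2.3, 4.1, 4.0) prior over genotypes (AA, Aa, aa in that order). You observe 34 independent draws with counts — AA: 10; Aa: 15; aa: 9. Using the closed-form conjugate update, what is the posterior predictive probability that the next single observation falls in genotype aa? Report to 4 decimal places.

0.2928

The Dirichlet prior is conjugate to the Multinomial likelihood: each posterior αⱼ = prior αⱼ + observed count nⱼ.
Posterior concentration: (12.3, 19.1, 13.0), total = 44.4.
P(next = aa | data) = α_{aa}/Σα = 0.2928.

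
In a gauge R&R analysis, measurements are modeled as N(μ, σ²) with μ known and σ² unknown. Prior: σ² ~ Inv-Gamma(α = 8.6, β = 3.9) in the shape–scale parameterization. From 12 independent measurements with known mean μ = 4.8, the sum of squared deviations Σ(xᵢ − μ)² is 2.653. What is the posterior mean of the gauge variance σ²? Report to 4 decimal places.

With known mean μ and an Inverse-Gamma(α, β) prior on σ², the Normal likelihood is conjugate: posterior is Inv-Gamma(α + n/2, β + Σ(xᵢ−μ)²/2).
Posterior: Inv-Gamma(8.6 + 12/2, 3.9 + 2.653/2) = Inv-Gamma(14.60, 5.2265).
E[σ²|data] = β/(α−1) = 5.2265/13.60 = 0.3843.

0.3843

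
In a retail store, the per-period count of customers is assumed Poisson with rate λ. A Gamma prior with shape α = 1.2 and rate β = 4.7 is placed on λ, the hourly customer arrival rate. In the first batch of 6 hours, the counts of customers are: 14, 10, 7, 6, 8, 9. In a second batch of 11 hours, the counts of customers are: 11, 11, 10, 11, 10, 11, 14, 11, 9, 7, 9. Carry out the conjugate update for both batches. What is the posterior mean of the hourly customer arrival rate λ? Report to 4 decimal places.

7.7972

With a Gamma(shape α, rate β) prior, the Poisson likelihood is conjugate: the posterior is Gamma(α + ΣXᵢ, β + n).
Batch 1: sum of counts S = 54 over n = 6 hours.
After batch 1: Gamma(α+S, β+n) = Gamma(1.2+54, 4.7+6) = Gamma(55.2, 10.7).
Batch 2: sum of counts S = 114 over n = 11 hours.
After batch 2: Gamma(α+S, β+n) = Gamma(55.2+114, 10.7+11) = Gamma(169.2, 21.7).
Posterior mean = α/β = 169.2/21.7 = 7.7972.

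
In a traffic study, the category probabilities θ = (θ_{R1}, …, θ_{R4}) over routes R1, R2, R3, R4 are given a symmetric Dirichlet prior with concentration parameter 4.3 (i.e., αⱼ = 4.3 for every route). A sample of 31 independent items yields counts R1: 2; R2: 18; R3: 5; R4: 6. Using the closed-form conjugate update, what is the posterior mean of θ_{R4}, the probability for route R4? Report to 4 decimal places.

0.2137

The Dirichlet prior is conjugate to the Multinomial likelihood: each posterior αⱼ = prior αⱼ + observed count nⱼ.
Posterior concentration: (6.3, 22.3, 9.3, 10.3), total = 48.2.
E[θ_{R4}|data] = α_{R4}/Σα = 10.3/48.2 = 0.2137.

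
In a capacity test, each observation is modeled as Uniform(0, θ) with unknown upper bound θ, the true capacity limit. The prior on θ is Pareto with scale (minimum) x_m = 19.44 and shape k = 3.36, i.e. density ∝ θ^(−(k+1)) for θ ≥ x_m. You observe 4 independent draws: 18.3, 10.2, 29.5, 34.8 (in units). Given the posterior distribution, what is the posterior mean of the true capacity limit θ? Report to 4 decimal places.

A Pareto(scale x_m, shape k) prior on the upper bound θ of Uniform(0, θ) is conjugate: posterior is Pareto(max(x_m, max xᵢ), k + n).
Sample maximum = 34.8; prior scale x_m = 19.44 → posterior scale = max = 34.80.
Posterior shape = 3.36 + 4 = 7.36.
E[θ|data] = k·x_m/(k−1) = 7.36·34.80/6.36 = 40.2717.

40.2717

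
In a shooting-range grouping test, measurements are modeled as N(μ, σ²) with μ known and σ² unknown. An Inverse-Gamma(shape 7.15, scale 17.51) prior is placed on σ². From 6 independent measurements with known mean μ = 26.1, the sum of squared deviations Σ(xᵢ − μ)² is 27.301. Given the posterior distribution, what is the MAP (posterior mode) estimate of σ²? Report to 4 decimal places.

2.7947

With known mean μ and an Inverse-Gamma(α, β) prior on σ², the Normal likelihood is conjugate: posterior is Inv-Gamma(α + n/2, β + Σ(xᵢ−μ)²/2).
Posterior: Inv-Gamma(7.15 + 6/2, 17.51 + 27.301/2) = Inv-Gamma(10.15, 31.1605).
Mode = β/(α+1) = 31.1605/11.15 = 2.7947.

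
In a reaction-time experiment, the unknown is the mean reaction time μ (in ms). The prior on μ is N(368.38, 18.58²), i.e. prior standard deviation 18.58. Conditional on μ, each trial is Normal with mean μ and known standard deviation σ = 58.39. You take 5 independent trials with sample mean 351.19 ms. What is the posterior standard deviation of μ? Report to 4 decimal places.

For Normal data with known variance σ², a Normal(μ₀, σ₀²) prior on μ is conjugate. Posterior precision = 1/σ₀² + n/σ²; posterior mean is the precision-weighted average of μ₀ and x̄.
σ₀² = 18.58² = 345.2164, σ² = 58.39² = 3409.3921; σ² + n·σ₀² = 3409.3921 + 5·345.2164 = 5135.4741.
Posterior precision = 1/σ₀² + n/σ² = 1/345.2164 + 5/3409.3921 = (σ² + n·σ₀²)/(σ₀²σ²) = 5135.4741/(345.2164·3409.3921); posterior variance σₙ² = σ₀²σ²/(σ² + n·σ₀²) = 345.2164·3409.3921/5135.4741 = 229.185864.
Posterior SD = √σₙ² = √(345.2164·3409.3921/5135.4741) = 15.1389.

15.1389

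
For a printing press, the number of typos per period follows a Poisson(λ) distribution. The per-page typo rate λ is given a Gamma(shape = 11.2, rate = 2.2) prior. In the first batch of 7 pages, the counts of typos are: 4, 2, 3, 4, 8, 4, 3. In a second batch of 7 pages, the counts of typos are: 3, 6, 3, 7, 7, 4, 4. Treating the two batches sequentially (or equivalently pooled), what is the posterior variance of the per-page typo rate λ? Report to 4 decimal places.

0.2789

With a Gamma(shape α, rate β) prior, the Poisson likelihood is conjugate: the posterior is Gamma(α + ΣXᵢ, β + n).
Batch 1: sum of counts S = 28 over n = 7 pages.
After batch 1: Gamma(α+S, β+n) = Gamma(11.2+28, 2.2+7) = Gamma(39.2, 9.2).
Batch 2: sum of counts S = 34 over n = 7 pages.
After batch 2: Gamma(α+S, β+n) = Gamma(39.2+34, 9.2+7) = Gamma(73.2, 16.2).
Var = α/β² = 73.2/16.2² = 0.2789.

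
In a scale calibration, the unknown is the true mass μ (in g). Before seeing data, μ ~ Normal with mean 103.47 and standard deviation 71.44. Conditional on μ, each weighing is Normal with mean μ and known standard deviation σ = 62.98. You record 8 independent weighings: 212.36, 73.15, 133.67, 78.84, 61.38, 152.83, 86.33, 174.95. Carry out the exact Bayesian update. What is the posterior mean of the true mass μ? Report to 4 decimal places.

For Normal data with known variance σ², a Normal(μ₀, σ₀²) prior on μ is conjugate. Posterior precision = 1/σ₀² + n/σ²; posterior mean is the precision-weighted average of μ₀ and x̄.
Σxᵢ = 212.36 + 73.15 + 133.67 + 78.84 + 61.38 + 152.83 + 86.33 + 174.95 = 973.51, so n·x̄ = 973.51.
σ₀² = 71.44² = 5103.6736, σ² = 62.98² = 3966.4804; σ² + n·σ₀² = 3966.4804 + 8·5103.6736 = 44795.8692.
Posterior mean = (μ₀/σ₀² + n·x̄/σ²)/(1/σ₀² + n/σ²) = (σ²·μ₀ + σ₀²·n·x̄)/(σ² + n·σ₀²) = (3966.4804·103.47 + 5103.6736·973.51)/44795.8692 = 5378889.013324/44795.8692 = 120.0756.

120.0756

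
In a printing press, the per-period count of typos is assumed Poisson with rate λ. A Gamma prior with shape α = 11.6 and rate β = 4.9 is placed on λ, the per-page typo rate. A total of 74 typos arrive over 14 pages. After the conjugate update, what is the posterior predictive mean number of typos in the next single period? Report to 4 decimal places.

4.5291

With a Gamma(shape α, rate β) prior, the Poisson likelihood is conjugate: the posterior is Gamma(α + ΣXᵢ, β + n).
Posterior: Gamma(α+S, β+n) = Gamma(11.6+74, 4.9+14) = Gamma(85.6, 18.9).
The predictive distribution for one future period is NegBinom with mean α/β = 4.5291.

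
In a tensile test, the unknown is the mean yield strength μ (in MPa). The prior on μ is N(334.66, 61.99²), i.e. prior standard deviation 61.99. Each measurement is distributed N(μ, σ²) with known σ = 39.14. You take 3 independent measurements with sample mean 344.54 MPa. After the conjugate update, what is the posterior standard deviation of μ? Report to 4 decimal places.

For Normal data with known variance σ², a Normal(μ₀, σ₀²) prior on μ is conjugate. Posterior precision = 1/σ₀² + n/σ²; posterior mean is the precision-weighted average of μ₀ and x̄.
σ₀² = 61.99² = 3842.7601, σ² = 39.14² = 1531.9396; σ² + n·σ₀² = 1531.9396 + 3·3842.7601 = 13060.2199.
Posterior precision = 1/σ₀² + n/σ² = 1/3842.7601 + 3/1531.9396 = (σ² + n·σ₀²)/(σ₀²σ²) = 13060.2199/(3842.7601·1531.9396); posterior variance σₙ² = σ₀²σ²/(σ² + n·σ₀²) = 3842.7601·1531.9396/13060.2199 = 450.748641.
Posterior SD = √σₙ² = √(3842.7601·1531.9396/13060.2199) = 21.2308.

21.2308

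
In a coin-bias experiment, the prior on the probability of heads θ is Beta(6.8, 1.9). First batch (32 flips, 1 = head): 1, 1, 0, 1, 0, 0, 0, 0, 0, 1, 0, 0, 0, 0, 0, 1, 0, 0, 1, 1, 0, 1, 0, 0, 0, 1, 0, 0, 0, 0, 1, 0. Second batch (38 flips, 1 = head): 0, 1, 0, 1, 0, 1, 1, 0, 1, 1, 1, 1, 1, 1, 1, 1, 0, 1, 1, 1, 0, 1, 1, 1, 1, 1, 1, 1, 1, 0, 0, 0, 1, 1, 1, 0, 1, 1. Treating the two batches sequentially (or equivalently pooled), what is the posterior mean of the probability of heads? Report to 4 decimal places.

The Beta prior is conjugate to a Binomial/Bernoulli likelihood; the update adds successes to α and failures to β.
After batch 1: Beta(6.8+10, 1.9+22) = Beta(16.8, 23.9).
After batch 2: Beta(16.8+28, 23.9+10) = Beta(44.8, 33.9).
Posterior mean = α/(α+β) = 44.8/78.7 = 0.5693.

0.5693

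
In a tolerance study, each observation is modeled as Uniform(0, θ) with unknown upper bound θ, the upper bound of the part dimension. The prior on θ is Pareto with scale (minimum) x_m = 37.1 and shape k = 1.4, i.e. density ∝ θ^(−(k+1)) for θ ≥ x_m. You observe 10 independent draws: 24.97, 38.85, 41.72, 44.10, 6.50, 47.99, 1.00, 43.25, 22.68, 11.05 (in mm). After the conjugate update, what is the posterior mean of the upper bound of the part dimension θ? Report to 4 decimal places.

A Pareto(scale x_m, shape k) prior on the upper bound θ of Uniform(0, θ) is conjugate: posterior is Pareto(max(x_m, max xᵢ), k + n).
Sample maximum = 47.99; prior scale x_m = 37.1 → posterior scale = max = 47.99.
Posterior shape = 1.4 + 10 = 11.4.
E[θ|data] = k·x_m/(k−1) = 11.4·47.99/10.4 = 52.6044.

52.6044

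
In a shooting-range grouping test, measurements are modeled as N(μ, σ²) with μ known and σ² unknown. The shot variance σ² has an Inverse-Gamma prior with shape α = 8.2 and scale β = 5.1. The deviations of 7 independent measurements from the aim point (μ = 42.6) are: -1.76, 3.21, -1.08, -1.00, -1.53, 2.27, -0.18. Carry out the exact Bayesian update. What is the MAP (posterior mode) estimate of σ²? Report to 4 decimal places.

With known mean μ and an Inverse-Gamma(α, β) prior on σ², the Normal likelihood is conjugate: posterior is Inv-Gamma(α + n/2, β + Σ(xᵢ−μ)²/2).
Σ(xᵢ−μ)² = (-1.76)² + (3.21)² + (-1.08)² + (-1.00)² + (-1.53)² + (2.27)² + (-0.18)² = 23.0943.
Posterior: Inv-Gamma(8.2 + 7/2, 5.1 + 23.0943/2) = Inv-Gamma(11.70, 16.64715).
Mode = β/(α+1) = 16.64715/12.70 = 1.3108.

1.3108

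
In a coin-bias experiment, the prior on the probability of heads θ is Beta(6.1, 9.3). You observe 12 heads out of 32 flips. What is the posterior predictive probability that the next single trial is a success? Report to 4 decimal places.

The Beta prior is conjugate to a Binomial/Bernoulli likelihood; the update adds successes to α and failures to β.
Posterior: Beta(α+k, β+n−k) = Beta(6.1+12, 9.3+20) = Beta(18.1, 29.3).
For a single future Bernoulli trial, P(success | data) = α/(α+β) = 0.3819.

0.3819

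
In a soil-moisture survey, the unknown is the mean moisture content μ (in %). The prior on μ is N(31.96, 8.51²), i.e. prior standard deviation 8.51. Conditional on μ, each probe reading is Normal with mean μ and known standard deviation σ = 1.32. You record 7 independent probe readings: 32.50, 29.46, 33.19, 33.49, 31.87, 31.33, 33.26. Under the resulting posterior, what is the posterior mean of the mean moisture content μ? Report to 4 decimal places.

32.1565

For Normal data with known variance σ², a Normal(μ₀, σ₀²) prior on μ is conjugate. Posterior precision = 1/σ₀² + n/σ²; posterior mean is the precision-weighted average of μ₀ and x̄.
Σxᵢ = 32.50 + 29.46 + 33.19 + 33.49 + 31.87 + 31.33 + 33.26 = 225.1, so n·x̄ = 225.1.
σ₀² = 8.51² = 72.4201, σ² = 1.32² = 1.7424; σ² + n·σ₀² = 1.7424 + 7·72.4201 = 508.6831.
Posterior mean = (μ₀/σ₀² + n·x̄/σ²)/(1/σ₀² + n/σ²) = (σ²·μ₀ + σ₀²·n·x̄)/(σ² + n·σ₀²) = (1.7424·31.96 + 72.4201·225.1)/508.6831 = 16357.451614/508.6831 = 32.1565.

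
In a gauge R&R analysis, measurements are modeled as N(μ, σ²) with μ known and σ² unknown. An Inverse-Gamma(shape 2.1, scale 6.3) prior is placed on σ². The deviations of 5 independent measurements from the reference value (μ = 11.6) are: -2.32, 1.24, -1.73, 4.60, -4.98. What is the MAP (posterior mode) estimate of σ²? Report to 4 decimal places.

6.1137

With known mean μ and an Inverse-Gamma(α, β) prior on σ², the Normal likelihood is conjugate: posterior is Inv-Gamma(α + n/2, β + Σ(xᵢ−μ)²/2).
Σ(xᵢ−μ)² = (-2.32)² + (1.24)² + (-1.73)² + (4.60)² + (-4.98)² = 55.8733.
Posterior: Inv-Gamma(2.1 + 5/2, 6.3 + 55.8733/2) = Inv-Gamma(4.60, 34.23665).
Mode = β/(α+1) = 34.23665/5.60 = 6.1137.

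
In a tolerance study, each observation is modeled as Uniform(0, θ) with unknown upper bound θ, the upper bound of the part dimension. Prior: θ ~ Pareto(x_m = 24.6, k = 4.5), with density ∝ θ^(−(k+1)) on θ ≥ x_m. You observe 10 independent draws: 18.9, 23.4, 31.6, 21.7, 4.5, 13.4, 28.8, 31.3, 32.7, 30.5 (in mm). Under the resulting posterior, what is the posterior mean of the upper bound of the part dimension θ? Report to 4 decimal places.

A Pareto(scale x_m, shape k) prior on the upper bound θ of Uniform(0, θ) is conjugate: posterior is Pareto(max(x_m, max xᵢ), k + n).
Sample maximum = 32.7; prior scale x_m = 24.6 → posterior scale = max = 32.7.
Posterior shape = 4.5 + 10 = 14.5.
E[θ|data] = k·x_m/(k−1) = 14.5·32.7/13.5 = 35.1222.

35.1222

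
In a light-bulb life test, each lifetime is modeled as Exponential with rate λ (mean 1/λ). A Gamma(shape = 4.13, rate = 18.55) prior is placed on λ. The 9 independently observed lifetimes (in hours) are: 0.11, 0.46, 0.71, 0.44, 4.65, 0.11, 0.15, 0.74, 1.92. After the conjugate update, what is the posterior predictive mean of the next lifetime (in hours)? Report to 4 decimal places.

With a Gamma(shape α, rate β) prior on the exponential rate λ, the posterior after n observations with total T = Σxᵢ is Gamma(α+n, β+T).
Sum of observations T = 9.29 hours; n = 9.
Posterior: Gamma(4.13+9, 18.55+9.29) = Gamma(13.13, 27.84).
The predictive distribution for the next observation is Lomax; its mean is β/(α−1) = 27.84/12.13 = 2.2951.

2.2951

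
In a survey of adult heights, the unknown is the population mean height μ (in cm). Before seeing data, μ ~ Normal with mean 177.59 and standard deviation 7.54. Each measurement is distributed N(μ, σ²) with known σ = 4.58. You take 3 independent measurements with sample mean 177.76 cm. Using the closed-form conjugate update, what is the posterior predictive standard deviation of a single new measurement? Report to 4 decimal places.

For Normal data with known variance σ², a Normal(μ₀, σ₀²) prior on μ is conjugate. Posterior precision = 1/σ₀² + n/σ²; posterior mean is the precision-weighted average of μ₀ and x̄.
σ₀² = 7.54² = 56.8516, σ² = 4.58² = 20.9764; σ² + n·σ₀² = 20.9764 + 3·56.8516 = 191.5312.
Posterior precision = 1/σ₀² + n/σ² = 1/56.8516 + 3/20.9764 = (σ² + n·σ₀²)/(σ₀²σ²) = 191.5312/(56.8516·20.9764); posterior variance σₙ² = σ₀²σ²/(σ² + n·σ₀²) = 56.8516·20.9764/191.5312 = 6.226358.
Predictive variance for one new observation = σₙ² + σ² = 56.8516·20.9764/191.5312 + 20.9764 = σ²·(σ₀² + 191.5312)/191.5312 = 20.9764·248.3828/191.5312 = 27.202758; SD = √(20.9764·248.3828/191.5312) = 5.2156.

5.2156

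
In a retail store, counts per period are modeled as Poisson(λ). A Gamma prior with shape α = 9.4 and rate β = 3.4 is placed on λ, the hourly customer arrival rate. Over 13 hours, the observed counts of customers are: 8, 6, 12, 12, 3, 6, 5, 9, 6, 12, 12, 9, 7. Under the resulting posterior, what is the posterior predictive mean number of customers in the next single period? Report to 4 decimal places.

7.0976

With a Gamma(shape α, rate β) prior, the Poisson likelihood is conjugate: the posterior is Gamma(α + ΣXᵢ, β + n).
Sum of counts S = 107 over n = 13 hours.
Posterior: Gamma(α+S, β+n) = Gamma(9.4+107, 3.4+13) = Gamma(116.4, 16.4).
The predictive distribution for one future period is NegBinom with mean α/β = 7.0976.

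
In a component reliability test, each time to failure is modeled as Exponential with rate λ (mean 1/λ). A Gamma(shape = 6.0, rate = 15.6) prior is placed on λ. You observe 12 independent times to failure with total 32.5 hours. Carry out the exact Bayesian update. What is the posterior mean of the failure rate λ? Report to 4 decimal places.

With a Gamma(shape α, rate β) prior on the exponential rate λ, the posterior after n observations with total T = Σxᵢ is Gamma(α+n, β+T).
Posterior: Gamma(6.0+12, 15.6+32.5) = Gamma(18.0, 48.1).
Posterior mean of λ = α/β = 18.0/48.1 = 0.3742.

0.3742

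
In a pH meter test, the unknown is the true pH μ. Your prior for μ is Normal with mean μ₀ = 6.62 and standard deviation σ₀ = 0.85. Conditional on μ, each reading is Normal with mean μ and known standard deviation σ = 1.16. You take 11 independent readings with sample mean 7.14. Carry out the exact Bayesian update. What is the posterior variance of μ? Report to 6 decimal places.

For Normal data with known variance σ², a Normal(μ₀, σ₀²) prior on μ is conjugate. Posterior precision = 1/σ₀² + n/σ²; posterior mean is the precision-weighted average of μ₀ and x̄.
σ₀² = 0.85² = 0.7225, σ² = 1.16² = 1.3456; σ² + n·σ₀² = 1.3456 + 11·0.7225 = 9.2931.
Posterior precision = 1/σ₀² + n/σ² = 1/0.7225 + 11/1.3456 = (σ² + n·σ₀²)/(σ₀²σ²) = 9.2931/(0.7225·1.3456); posterior variance σₙ² = σ₀²σ²/(σ² + n·σ₀²) = 0.7225·1.3456/9.2931 = 0.104615.

0.104615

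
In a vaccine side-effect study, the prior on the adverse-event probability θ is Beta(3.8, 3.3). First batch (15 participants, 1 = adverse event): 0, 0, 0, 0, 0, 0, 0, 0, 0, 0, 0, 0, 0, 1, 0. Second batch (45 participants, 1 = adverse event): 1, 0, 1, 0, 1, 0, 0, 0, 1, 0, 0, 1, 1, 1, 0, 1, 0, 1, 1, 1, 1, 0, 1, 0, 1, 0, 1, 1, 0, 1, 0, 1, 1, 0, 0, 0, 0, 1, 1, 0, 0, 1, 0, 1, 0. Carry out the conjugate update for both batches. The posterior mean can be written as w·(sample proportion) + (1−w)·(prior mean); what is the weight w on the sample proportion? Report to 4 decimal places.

The Beta prior is conjugate to a Binomial/Bernoulli likelihood; the update adds successes to α and failures to β.
Total number of participants: n = 15 + 45 = 60.
Posterior mean = (α₀+k)/(α₀+β₀+n) = [n/(α₀+β₀+n)]·(k/n) + [(α₀+β₀)/(α₀+β₀+n)]·α₀/(α₀+β₀), so only n and the prior enter the weight.
The weight on the data is w = n/(α₀+β₀+n) = 60/(3.8+3.3+60) = 60/67.1 = 0.8942.

0.8942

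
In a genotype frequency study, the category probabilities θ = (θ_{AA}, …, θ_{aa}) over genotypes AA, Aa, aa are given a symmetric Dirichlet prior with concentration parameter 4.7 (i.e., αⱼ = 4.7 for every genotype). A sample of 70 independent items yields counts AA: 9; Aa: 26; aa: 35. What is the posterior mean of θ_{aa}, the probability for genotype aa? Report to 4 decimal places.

0.4721

The Dirichlet prior is conjugate to the Multinomial likelihood: each posterior αⱼ = prior αⱼ + observed count nⱼ.
Posterior concentration: (13.7, 30.7, 39.7), total = 84.1.
E[θ_{aa}|data] = α_{aa}/Σα = 39.7/84.1 = 0.4721.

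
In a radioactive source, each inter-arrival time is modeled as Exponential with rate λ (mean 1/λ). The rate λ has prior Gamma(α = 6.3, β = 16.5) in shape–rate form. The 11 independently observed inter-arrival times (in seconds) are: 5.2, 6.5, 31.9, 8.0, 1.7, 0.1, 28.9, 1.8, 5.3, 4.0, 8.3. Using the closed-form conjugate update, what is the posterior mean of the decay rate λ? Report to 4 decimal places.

0.1464

With a Gamma(shape α, rate β) prior on the exponential rate λ, the posterior after n observations with total T = Σxᵢ is Gamma(α+n, β+T).
Sum of observations T = 101.7 seconds; n = 11.
Posterior: Gamma(6.3+11, 16.5+101.7) = Gamma(17.3, 118.2).
Posterior mean of λ = α/β = 17.3/118.2 = 0.1464.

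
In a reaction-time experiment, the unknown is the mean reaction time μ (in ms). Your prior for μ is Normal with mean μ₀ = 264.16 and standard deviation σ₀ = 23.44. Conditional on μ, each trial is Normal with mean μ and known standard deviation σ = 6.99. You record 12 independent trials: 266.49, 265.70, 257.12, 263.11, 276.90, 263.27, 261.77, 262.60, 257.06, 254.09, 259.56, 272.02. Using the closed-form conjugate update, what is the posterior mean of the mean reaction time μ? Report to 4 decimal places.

For Normal data with known variance σ², a Normal(μ₀, σ₀²) prior on μ is conjugate. Posterior precision = 1/σ₀² + n/σ²; posterior mean is the precision-weighted average of μ₀ and x̄.
Σxᵢ = 266.49 + 265.70 + 257.12 + 263.11 + 276.90 + 263.27 + 261.77 + 262.60 + 257.06 + 254.09 + 259.56 + 272.02 = 3159.69, so n·x̄ = 3159.69.
σ₀² = 23.44² = 549.4336, σ² = 6.99² = 48.8601; σ² + n·σ₀² = 48.8601 + 12·549.4336 = 6642.0633.
Posterior mean = (μ₀/σ₀² + n·x̄/σ²)/(1/σ₀² + n/σ²) = (σ²·μ₀ + σ₀²·n·x̄)/(σ² + n·σ₀²) = (48.8601·264.16 + 549.4336·3159.69)/6642.0633 = 1748946.7356/6642.0633 = 263.3138.

263.3138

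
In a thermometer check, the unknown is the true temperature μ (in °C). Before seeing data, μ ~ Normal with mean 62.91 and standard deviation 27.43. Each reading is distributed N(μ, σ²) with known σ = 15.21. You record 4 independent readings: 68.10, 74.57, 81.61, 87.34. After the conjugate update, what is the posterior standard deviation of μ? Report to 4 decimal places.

For Normal data with known variance σ², a Normal(μ₀, σ₀²) prior on μ is conjugate. Posterior precision = 1/σ₀² + n/σ²; posterior mean is the precision-weighted average of μ₀ and x̄.
σ₀² = 27.43² = 752.4049, σ² = 15.21² = 231.3441; σ² + n·σ₀² = 231.3441 + 4·752.4049 = 3240.9637.
Posterior precision = 1/σ₀² + n/σ² = 1/752.4049 + 4/231.3441 = (σ² + n·σ₀²)/(σ₀²σ²) = 3240.9637/(752.4049·231.3441); posterior variance σₙ² = σ₀²σ²/(σ² + n·σ₀²) = 752.4049·231.3441/3240.9637 = 53.707616.
Posterior SD = √σₙ² = √(752.4049·231.3441/3240.9637) = 7.3285.

7.3285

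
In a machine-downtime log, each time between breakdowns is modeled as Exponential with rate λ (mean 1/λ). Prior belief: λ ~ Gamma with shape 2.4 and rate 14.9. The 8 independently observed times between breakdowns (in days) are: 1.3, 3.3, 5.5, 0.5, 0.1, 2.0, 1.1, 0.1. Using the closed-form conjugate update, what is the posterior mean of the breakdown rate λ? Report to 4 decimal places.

With a Gamma(shape α, rate β) prior on the exponential rate λ, the posterior after n observations with total T = Σxᵢ is Gamma(α+n, β+T).
Sum of observations T = 13.9 days; n = 8.
Posterior: Gamma(2.4+8, 14.9+13.9) = Gamma(10.4, 28.8).
Posterior mean of λ = α/β = 10.4/28.8 = 0.3611.

0.3611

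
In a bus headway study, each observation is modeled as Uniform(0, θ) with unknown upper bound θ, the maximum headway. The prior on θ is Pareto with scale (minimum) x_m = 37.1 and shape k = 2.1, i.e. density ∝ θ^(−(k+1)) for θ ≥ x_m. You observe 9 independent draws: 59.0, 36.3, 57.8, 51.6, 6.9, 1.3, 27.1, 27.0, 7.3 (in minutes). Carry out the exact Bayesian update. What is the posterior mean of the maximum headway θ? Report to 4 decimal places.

A Pareto(scale x_m, shape k) prior on the upper bound θ of Uniform(0, θ) is conjugate: posterior is Pareto(max(x_m, max xᵢ), k + n).
Sample maximum = 59.0; prior scale x_m = 37.1 → posterior scale = max = 59.0.
Posterior shape = 2.1 + 9 = 11.1.
E[θ|data] = k·x_m/(k−1) = 11.1·59.0/10.1 = 64.8416.

64.8416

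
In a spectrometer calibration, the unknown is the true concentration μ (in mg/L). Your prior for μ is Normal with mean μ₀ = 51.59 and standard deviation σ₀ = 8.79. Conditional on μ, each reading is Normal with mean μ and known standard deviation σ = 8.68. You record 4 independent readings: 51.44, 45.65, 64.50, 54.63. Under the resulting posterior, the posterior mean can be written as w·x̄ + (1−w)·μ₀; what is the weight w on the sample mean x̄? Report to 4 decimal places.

0.8040

For Normal data with known variance σ², a Normal(μ₀, σ₀²) prior on μ is conjugate. Posterior precision = 1/σ₀² + n/σ²; posterior mean is the precision-weighted average of μ₀ and x̄.
σ₀² = 8.79² = 77.2641, σ² = 8.68² = 75.3424. Prior precision 1/σ₀² = 1/77.2641; data precision n/σ² = 4/75.3424.
w = (n/σ²)/(1/σ₀² + n/σ²) = n·σ₀²/(σ² + n·σ₀²) = 4·77.2641/(75.3424 + 4·77.2641) = 309.0564/384.3988 = 0.8040.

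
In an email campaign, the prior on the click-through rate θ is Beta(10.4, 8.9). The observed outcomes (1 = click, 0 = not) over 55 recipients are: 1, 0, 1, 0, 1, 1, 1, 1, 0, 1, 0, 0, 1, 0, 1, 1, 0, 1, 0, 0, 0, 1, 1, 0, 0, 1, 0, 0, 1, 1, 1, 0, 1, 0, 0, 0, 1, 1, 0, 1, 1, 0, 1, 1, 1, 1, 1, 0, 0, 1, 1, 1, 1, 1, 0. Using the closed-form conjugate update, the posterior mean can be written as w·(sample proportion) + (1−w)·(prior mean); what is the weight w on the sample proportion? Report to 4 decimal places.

The Beta prior is conjugate to a Binomial/Bernoulli likelihood; the update adds successes to α and failures to β.
Posterior mean = (α₀+k)/(α₀+β₀+n) = [n/(α₀+β₀+n)]·(k/n) + [(α₀+β₀)/(α₀+β₀+n)]·α₀/(α₀+β₀), so only n and the prior enter the weight.
The weight on the data is w = n/(α₀+β₀+n) = 55/(10.4+8.9+55) = 55/74.3 = 0.7402.

0.7402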